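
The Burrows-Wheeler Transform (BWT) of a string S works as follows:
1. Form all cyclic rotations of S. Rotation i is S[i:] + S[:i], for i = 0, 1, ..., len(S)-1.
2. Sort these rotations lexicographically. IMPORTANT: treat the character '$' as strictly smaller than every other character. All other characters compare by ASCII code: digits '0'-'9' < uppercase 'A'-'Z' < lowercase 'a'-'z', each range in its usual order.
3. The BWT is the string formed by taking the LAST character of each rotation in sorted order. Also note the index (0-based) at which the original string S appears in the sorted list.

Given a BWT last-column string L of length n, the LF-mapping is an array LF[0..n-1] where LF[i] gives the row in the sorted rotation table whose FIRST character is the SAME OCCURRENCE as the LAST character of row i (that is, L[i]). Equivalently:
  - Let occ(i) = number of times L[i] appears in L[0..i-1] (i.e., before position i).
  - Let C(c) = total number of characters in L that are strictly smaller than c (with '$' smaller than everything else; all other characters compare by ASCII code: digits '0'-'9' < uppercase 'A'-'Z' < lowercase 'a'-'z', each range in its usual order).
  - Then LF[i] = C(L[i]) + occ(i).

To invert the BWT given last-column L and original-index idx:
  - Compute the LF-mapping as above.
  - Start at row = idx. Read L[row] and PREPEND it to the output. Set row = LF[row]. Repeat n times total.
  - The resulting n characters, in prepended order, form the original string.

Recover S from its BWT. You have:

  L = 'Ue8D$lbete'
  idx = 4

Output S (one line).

LF mapping: 3 5 1 2 0 8 4 6 9 7
Walk LF starting at row 4, prepending L[row]:
  step 1: row=4, L[4]='$', prepend. Next row=LF[4]=0
  step 2: row=0, L[0]='U', prepend. Next row=LF[0]=3
  step 3: row=3, L[3]='D', prepend. Next row=LF[3]=2
  step 4: row=2, L[2]='8', prepend. Next row=LF[2]=1
  step 5: row=1, L[1]='e', prepend. Next row=LF[1]=5
  step 6: row=5, L[5]='l', prepend. Next row=LF[5]=8
  step 7: row=8, L[8]='t', prepend. Next row=LF[8]=9
  step 8: row=9, L[9]='e', prepend. Next row=LF[9]=7
  step 9: row=7, L[7]='e', prepend. Next row=LF[7]=6
  step 10: row=6, L[6]='b', prepend. Next row=LF[6]=4
Reversed output: beetle8DU$

Answer: beetle8DU$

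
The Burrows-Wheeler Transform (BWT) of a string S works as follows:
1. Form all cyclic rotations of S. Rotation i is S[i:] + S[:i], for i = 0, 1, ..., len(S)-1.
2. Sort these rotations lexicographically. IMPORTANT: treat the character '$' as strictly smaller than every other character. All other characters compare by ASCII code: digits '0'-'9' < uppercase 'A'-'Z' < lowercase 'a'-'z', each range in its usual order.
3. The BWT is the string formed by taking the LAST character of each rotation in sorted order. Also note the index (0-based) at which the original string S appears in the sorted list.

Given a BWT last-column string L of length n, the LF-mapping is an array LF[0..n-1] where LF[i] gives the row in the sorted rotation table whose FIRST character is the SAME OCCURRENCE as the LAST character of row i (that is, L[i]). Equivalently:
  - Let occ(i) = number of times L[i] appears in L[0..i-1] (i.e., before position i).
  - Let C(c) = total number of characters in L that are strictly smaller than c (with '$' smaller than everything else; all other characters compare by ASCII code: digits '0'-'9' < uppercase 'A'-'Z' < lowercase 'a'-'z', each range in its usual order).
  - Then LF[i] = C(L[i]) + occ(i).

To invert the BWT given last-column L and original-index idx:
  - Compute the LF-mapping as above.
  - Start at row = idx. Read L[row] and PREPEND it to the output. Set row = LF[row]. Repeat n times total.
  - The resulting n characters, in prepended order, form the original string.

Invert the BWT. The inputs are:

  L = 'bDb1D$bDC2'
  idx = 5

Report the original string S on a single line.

Answer: DD1Cb2bDb$

Derivation:
LF mapping: 7 4 8 1 5 0 9 6 3 2
Walk LF starting at row 5, prepending L[row]:
  step 1: row=5, L[5]='$', prepend. Next row=LF[5]=0
  step 2: row=0, L[0]='b', prepend. Next row=LF[0]=7
  step 3: row=7, L[7]='D', prepend. Next row=LF[7]=6
  step 4: row=6, L[6]='b', prepend. Next row=LF[6]=9
  step 5: row=9, L[9]='2', prepend. Next row=LF[9]=2
  step 6: row=2, L[2]='b', prepend. Next row=LF[2]=8
  step 7: row=8, L[8]='C', prepend. Next row=LF[8]=3
  step 8: row=3, L[3]='1', prepend. Next row=LF[3]=1
  step 9: row=1, L[1]='D', prepend. Next row=LF[1]=4
  step 10: row=4, L[4]='D', prepend. Next row=LF[4]=5
Reversed output: DD1Cb2bDb$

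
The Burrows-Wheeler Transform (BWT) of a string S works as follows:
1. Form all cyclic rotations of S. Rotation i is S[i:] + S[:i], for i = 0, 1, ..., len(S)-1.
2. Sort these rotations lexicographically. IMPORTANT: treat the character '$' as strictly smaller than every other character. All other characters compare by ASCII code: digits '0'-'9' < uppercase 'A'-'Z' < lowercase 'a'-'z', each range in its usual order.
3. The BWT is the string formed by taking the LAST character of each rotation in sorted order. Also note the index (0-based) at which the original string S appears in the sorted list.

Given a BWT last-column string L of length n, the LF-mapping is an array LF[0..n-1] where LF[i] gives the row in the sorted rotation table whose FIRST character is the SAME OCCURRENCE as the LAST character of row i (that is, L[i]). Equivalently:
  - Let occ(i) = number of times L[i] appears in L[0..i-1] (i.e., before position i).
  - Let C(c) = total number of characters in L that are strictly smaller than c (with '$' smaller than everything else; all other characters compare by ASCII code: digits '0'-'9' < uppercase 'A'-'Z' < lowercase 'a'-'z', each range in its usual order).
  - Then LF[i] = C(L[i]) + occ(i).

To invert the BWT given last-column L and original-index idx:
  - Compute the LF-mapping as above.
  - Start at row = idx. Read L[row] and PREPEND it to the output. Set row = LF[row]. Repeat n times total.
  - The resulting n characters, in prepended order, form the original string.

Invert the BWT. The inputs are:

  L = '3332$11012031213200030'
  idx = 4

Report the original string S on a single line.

Answer: 030120301031221103323$

Derivation:
LF mapping: 16 17 18 12 0 7 8 1 9 13 2 19 10 14 11 20 15 3 4 5 21 6
Walk LF starting at row 4, prepending L[row]:
  step 1: row=4, L[4]='$', prepend. Next row=LF[4]=0
  step 2: row=0, L[0]='3', prepend. Next row=LF[0]=16
  step 3: row=16, L[16]='2', prepend. Next row=LF[16]=15
  step 4: row=15, L[15]='3', prepend. Next row=LF[15]=20
  step 5: row=20, L[20]='3', prepend. Next row=LF[20]=21
  step 6: row=21, L[21]='0', prepend. Next row=LF[21]=6
  step 7: row=6, L[6]='1', prepend. Next row=LF[6]=8
  step 8: row=8, L[8]='1', prepend. Next row=LF[8]=9
  step 9: row=9, L[9]='2', prepend. Next row=LF[9]=13
  step 10: row=13, L[13]='2', prepend. Next row=LF[13]=14
  step 11: row=14, L[14]='1', prepend. Next row=LF[14]=11
  step 12: row=11, L[11]='3', prepend. Next row=LF[11]=19
  step 13: row=19, L[19]='0', prepend. Next row=LF[19]=5
  step 14: row=5, L[5]='1', prepend. Next row=LF[5]=7
  step 15: row=7, L[7]='0', prepend. Next row=LF[7]=1
  step 16: row=1, L[1]='3', prepend. Next row=LF[1]=17
  step 17: row=17, L[17]='0', prepend. Next row=LF[17]=3
  step 18: row=3, L[3]='2', prepend. Next row=LF[3]=12
  step 19: row=12, L[12]='1', prepend. Next row=LF[12]=10
  step 20: row=10, L[10]='0', prepend. Next row=LF[10]=2
  step 21: row=2, L[2]='3', prepend. Next row=LF[2]=18
  step 22: row=18, L[18]='0', prepend. Next row=LF[18]=4
Reversed output: 030120301031221103323$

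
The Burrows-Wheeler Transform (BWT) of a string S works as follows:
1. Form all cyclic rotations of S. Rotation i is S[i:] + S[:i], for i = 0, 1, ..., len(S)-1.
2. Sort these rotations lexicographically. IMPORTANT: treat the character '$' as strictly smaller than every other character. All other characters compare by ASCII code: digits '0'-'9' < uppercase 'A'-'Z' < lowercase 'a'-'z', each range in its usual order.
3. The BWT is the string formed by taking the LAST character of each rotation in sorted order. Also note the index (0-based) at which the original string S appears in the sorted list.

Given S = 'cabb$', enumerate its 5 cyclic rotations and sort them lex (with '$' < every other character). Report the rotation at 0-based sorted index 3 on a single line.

Answer: bb$ca

Derivation:
All 5 rotations (rotation i = S[i:]+S[:i]):
  rot[0] = cabb$
  rot[1] = abb$c
  rot[2] = bb$ca
  rot[3] = b$cab
  rot[4] = $cabb
Sorted (with $ < everything):
  sorted[0] = $cabb
  sorted[1] = abb$c
  sorted[2] = b$cab
  sorted[3] = bb$ca
  sorted[4] = cabb$
sorted[3] = bb$ca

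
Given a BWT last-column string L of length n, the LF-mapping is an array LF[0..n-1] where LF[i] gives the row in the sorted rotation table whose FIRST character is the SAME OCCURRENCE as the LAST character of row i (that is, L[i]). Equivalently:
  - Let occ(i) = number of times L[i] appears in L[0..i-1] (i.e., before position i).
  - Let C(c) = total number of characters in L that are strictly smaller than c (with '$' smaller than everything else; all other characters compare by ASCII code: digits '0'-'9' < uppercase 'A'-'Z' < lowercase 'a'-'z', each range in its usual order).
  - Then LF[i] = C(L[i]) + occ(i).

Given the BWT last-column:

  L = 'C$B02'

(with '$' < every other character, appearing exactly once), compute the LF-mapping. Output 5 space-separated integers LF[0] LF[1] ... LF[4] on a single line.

Answer: 4 0 3 1 2

Derivation:
Char counts: '$':1, '0':1, '2':1, 'B':1, 'C':1
C (first-col start): C('$')=0, C('0')=1, C('2')=2, C('B')=3, C('C')=4
L[0]='C': occ=0, LF[0]=C('C')+0=4+0=4
L[1]='$': occ=0, LF[1]=C('$')+0=0+0=0
L[2]='B': occ=0, LF[2]=C('B')+0=3+0=3
L[3]='0': occ=0, LF[3]=C('0')+0=1+0=1
L[4]='2': occ=0, LF[4]=C('2')+0=2+0=2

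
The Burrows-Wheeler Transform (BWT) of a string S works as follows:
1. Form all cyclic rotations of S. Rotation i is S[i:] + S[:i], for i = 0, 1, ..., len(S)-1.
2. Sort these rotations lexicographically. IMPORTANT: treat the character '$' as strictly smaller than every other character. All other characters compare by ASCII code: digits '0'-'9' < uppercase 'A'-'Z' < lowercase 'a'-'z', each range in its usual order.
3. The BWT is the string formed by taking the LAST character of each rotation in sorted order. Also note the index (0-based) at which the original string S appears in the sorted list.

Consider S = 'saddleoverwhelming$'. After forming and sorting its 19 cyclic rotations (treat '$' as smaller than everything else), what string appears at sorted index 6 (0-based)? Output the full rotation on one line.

Answer: erwhelming$saddleov

Derivation:
All 19 rotations (rotation i = S[i:]+S[:i]):
  rot[0] = saddleoverwhelming$
  rot[1] = addleoverwhelming$s
  rot[2] = ddleoverwhelming$sa
  rot[3] = dleoverwhelming$sad
  rot[4] = leoverwhelming$sadd
  rot[5] = eoverwhelming$saddl
  rot[6] = overwhelming$saddle
  rot[7] = verwhelming$saddleo
  rot[8] = erwhelming$saddleov
  rot[9] = rwhelming$saddleove
  rot[10] = whelming$saddleover
  rot[11] = helming$saddleoverw
  rot[12] = elming$saddleoverwh
  rot[13] = lming$saddleoverwhe
  rot[14] = ming$saddleoverwhel
  rot[15] = ing$saddleoverwhelm
  rot[16] = ng$saddleoverwhelmi
  rot[17] = g$saddleoverwhelmin
  rot[18] = $saddleoverwhelming
Sorted (with $ < everything):
  sorted[0] = $saddleoverwhelming
  sorted[1] = addleoverwhelming$s
  sorted[2] = ddleoverwhelming$sa
  sorted[3] = dleoverwhelming$sad
  sorted[4] = elming$saddleoverwh
  sorted[5] = eoverwhelming$saddl
  sorted[6] = erwhelming$saddleov
  sorted[7] = g$saddleoverwhelmin
  sorted[8] = helming$saddleoverw
  sorted[9] = ing$saddleoverwhelm
  sorted[10] = leoverwhelming$sadd
  sorted[11] = lming$saddleoverwhe
  sorted[12] = ming$saddleoverwhel
  sorted[13] = ng$saddleoverwhelmi
  sorted[14] = overwhelming$saddle
  sorted[15] = rwhelming$saddleove
  sorted[16] = saddleoverwhelming$
  sorted[17] = verwhelming$saddleo
  sorted[18] = whelming$saddleover
sorted[6] = erwhelming$saddleov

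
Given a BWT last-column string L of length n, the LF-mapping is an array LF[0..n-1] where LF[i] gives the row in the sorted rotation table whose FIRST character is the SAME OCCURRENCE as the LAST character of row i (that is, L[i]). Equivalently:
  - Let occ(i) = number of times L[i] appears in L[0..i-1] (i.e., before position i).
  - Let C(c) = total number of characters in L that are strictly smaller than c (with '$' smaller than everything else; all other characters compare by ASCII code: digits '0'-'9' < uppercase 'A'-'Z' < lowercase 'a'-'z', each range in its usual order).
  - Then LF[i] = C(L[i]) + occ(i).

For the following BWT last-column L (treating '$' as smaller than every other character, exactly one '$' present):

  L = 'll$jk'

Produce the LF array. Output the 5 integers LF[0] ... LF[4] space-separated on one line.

Answer: 3 4 0 1 2

Derivation:
Char counts: '$':1, 'j':1, 'k':1, 'l':2
C (first-col start): C('$')=0, C('j')=1, C('k')=2, C('l')=3
L[0]='l': occ=0, LF[0]=C('l')+0=3+0=3
L[1]='l': occ=1, LF[1]=C('l')+1=3+1=4
L[2]='$': occ=0, LF[2]=C('$')+0=0+0=0
L[3]='j': occ=0, LF[3]=C('j')+0=1+0=1
L[4]='k': occ=0, LF[4]=C('k')+0=2+0=2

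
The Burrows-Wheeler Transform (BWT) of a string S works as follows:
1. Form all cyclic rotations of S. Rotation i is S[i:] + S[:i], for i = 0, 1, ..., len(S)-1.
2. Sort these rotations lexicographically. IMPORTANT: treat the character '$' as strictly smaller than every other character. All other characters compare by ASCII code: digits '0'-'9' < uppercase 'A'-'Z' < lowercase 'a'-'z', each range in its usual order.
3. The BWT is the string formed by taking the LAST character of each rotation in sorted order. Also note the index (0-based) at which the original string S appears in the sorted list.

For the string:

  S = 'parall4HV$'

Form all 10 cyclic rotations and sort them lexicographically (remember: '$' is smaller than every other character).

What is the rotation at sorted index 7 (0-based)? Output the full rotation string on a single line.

All 10 rotations (rotation i = S[i:]+S[:i]):
  rot[0] = parall4HV$
  rot[1] = arall4HV$p
  rot[2] = rall4HV$pa
  rot[3] = all4HV$par
  rot[4] = ll4HV$para
  rot[5] = l4HV$paral
  rot[6] = 4HV$parall
  rot[7] = HV$parall4
  rot[8] = V$parall4H
  rot[9] = $parall4HV
Sorted (with $ < everything):
  sorted[0] = $parall4HV
  sorted[1] = 4HV$parall
  sorted[2] = HV$parall4
  sorted[3] = V$parall4H
  sorted[4] = all4HV$par
  sorted[5] = arall4HV$p
  sorted[6] = l4HV$paral
  sorted[7] = ll4HV$para
  sorted[8] = parall4HV$
  sorted[9] = rall4HV$pa
sorted[7] = ll4HV$para

Answer: ll4HV$para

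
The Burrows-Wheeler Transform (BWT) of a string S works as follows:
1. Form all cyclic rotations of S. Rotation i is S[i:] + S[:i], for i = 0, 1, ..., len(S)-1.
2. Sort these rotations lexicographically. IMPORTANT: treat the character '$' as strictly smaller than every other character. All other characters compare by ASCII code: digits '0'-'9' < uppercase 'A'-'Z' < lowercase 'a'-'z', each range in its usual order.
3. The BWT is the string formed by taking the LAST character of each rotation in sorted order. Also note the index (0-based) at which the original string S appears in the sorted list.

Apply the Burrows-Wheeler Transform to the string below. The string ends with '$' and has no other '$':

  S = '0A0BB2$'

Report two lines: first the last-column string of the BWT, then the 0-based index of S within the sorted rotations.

Answer: 2$AB0B0
1

Derivation:
All 7 rotations (rotation i = S[i:]+S[:i]):
  rot[0] = 0A0BB2$
  rot[1] = A0BB2$0
  rot[2] = 0BB2$0A
  rot[3] = BB2$0A0
  rot[4] = B2$0A0B
  rot[5] = 2$0A0BB
  rot[6] = $0A0BB2
Sorted (with $ < everything):
  sorted[0] = $0A0BB2  (last char: '2')
  sorted[1] = 0A0BB2$  (last char: '$')
  sorted[2] = 0BB2$0A  (last char: 'A')
  sorted[3] = 2$0A0BB  (last char: 'B')
  sorted[4] = A0BB2$0  (last char: '0')
  sorted[5] = B2$0A0B  (last char: 'B')
  sorted[6] = BB2$0A0  (last char: '0')
Last column: 2$AB0B0
Original string S is at sorted index 1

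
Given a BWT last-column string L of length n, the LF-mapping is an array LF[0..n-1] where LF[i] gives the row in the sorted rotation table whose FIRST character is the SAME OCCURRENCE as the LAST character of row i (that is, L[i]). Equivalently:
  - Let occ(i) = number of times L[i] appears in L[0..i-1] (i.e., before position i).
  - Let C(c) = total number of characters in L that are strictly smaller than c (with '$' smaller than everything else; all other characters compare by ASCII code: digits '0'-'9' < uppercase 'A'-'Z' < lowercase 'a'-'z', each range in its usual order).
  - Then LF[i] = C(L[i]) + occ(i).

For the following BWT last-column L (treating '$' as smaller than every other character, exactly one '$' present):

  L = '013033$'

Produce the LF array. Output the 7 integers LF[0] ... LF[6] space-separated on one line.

Answer: 1 3 4 2 5 6 0

Derivation:
Char counts: '$':1, '0':2, '1':1, '3':3
C (first-col start): C('$')=0, C('0')=1, C('1')=3, C('3')=4
L[0]='0': occ=0, LF[0]=C('0')+0=1+0=1
L[1]='1': occ=0, LF[1]=C('1')+0=3+0=3
L[2]='3': occ=0, LF[2]=C('3')+0=4+0=4
L[3]='0': occ=1, LF[3]=C('0')+1=1+1=2
L[4]='3': occ=1, LF[4]=C('3')+1=4+1=5
L[5]='3': occ=2, LF[5]=C('3')+2=4+2=6
L[6]='$': occ=0, LF[6]=C('$')+0=0+0=0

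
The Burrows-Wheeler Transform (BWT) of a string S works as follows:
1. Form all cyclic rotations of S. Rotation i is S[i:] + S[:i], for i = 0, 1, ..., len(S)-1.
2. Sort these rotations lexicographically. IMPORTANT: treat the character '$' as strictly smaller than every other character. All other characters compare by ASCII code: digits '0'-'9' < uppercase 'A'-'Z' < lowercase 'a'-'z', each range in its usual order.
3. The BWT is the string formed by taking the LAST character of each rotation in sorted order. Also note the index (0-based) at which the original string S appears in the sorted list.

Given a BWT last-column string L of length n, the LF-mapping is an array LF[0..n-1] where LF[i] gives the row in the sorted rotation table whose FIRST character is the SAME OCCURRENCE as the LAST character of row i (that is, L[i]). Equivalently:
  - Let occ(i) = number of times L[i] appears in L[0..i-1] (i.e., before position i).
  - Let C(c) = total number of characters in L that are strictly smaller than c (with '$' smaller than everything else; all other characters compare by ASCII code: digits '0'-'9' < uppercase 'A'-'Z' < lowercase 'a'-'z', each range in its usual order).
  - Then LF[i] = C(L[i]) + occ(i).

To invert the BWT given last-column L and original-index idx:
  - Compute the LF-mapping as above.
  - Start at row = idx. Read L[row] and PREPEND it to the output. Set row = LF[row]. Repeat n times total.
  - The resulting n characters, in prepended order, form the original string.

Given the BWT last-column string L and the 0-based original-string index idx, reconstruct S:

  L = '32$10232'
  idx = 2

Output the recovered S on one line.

Answer: 1202233$

Derivation:
LF mapping: 6 3 0 2 1 4 7 5
Walk LF starting at row 2, prepending L[row]:
  step 1: row=2, L[2]='$', prepend. Next row=LF[2]=0
  step 2: row=0, L[0]='3', prepend. Next row=LF[0]=6
  step 3: row=6, L[6]='3', prepend. Next row=LF[6]=7
  step 4: row=7, L[7]='2', prepend. Next row=LF[7]=5
  step 5: row=5, L[5]='2', prepend. Next row=LF[5]=4
  step 6: row=4, L[4]='0', prepend. Next row=LF[4]=1
  step 7: row=1, L[1]='2', prepend. Next row=LF[1]=3
  step 8: row=3, L[3]='1', prepend. Next row=LF[3]=2
Reversed output: 1202233$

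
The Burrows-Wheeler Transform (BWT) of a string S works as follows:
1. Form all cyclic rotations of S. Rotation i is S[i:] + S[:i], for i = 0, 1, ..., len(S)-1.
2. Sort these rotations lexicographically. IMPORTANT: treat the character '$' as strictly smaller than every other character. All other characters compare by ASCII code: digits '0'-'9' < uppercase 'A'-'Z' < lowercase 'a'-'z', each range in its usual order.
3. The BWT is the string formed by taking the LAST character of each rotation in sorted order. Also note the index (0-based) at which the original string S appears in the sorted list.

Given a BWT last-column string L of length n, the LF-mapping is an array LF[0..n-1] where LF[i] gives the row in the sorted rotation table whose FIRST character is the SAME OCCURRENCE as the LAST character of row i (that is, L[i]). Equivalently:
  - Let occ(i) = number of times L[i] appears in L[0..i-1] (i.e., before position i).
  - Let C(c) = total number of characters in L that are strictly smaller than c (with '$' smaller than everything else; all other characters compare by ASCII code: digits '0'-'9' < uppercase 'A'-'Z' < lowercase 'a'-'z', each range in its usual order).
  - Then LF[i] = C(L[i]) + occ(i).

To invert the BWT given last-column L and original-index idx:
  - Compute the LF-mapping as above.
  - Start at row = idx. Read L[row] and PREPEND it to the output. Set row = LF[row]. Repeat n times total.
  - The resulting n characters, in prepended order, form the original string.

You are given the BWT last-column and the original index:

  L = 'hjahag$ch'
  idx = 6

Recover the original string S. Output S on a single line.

LF mapping: 5 8 1 6 2 4 0 3 7
Walk LF starting at row 6, prepending L[row]:
  step 1: row=6, L[6]='$', prepend. Next row=LF[6]=0
  step 2: row=0, L[0]='h', prepend. Next row=LF[0]=5
  step 3: row=5, L[5]='g', prepend. Next row=LF[5]=4
  step 4: row=4, L[4]='a', prepend. Next row=LF[4]=2
  step 5: row=2, L[2]='a', prepend. Next row=LF[2]=1
  step 6: row=1, L[1]='j', prepend. Next row=LF[1]=8
  step 7: row=8, L[8]='h', prepend. Next row=LF[8]=7
  step 8: row=7, L[7]='c', prepend. Next row=LF[7]=3
  step 9: row=3, L[3]='h', prepend. Next row=LF[3]=6
Reversed output: hchjaagh$

Answer: hchjaagh$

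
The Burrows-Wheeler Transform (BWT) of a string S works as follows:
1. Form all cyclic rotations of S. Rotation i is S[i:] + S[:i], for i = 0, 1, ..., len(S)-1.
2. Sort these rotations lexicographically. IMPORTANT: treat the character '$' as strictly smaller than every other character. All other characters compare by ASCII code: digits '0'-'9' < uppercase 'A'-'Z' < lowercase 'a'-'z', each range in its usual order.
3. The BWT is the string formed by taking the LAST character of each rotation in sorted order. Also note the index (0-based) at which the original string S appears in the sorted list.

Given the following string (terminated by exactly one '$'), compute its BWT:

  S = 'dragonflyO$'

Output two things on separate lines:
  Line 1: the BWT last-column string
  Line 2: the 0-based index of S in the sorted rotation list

Answer: Oyr$nafogdl
3

Derivation:
All 11 rotations (rotation i = S[i:]+S[:i]):
  rot[0] = dragonflyO$
  rot[1] = ragonflyO$d
  rot[2] = agonflyO$dr
  rot[3] = gonflyO$dra
  rot[4] = onflyO$drag
  rot[5] = nflyO$drago
  rot[6] = flyO$dragon
  rot[7] = lyO$dragonf
  rot[8] = yO$dragonfl
  rot[9] = O$dragonfly
  rot[10] = $dragonflyO
Sorted (with $ < everything):
  sorted[0] = $dragonflyO  (last char: 'O')
  sorted[1] = O$dragonfly  (last char: 'y')
  sorted[2] = agonflyO$dr  (last char: 'r')
  sorted[3] = dragonflyO$  (last char: '$')
  sorted[4] = flyO$dragon  (last char: 'n')
  sorted[5] = gonflyO$dra  (last char: 'a')
  sorted[6] = lyO$dragonf  (last char: 'f')
  sorted[7] = nflyO$drago  (last char: 'o')
  sorted[8] = onflyO$drag  (last char: 'g')
  sorted[9] = ragonflyO$d  (last char: 'd')
  sorted[10] = yO$dragonfl  (last char: 'l')
Last column: Oyr$nafogdl
Original string S is at sorted index 3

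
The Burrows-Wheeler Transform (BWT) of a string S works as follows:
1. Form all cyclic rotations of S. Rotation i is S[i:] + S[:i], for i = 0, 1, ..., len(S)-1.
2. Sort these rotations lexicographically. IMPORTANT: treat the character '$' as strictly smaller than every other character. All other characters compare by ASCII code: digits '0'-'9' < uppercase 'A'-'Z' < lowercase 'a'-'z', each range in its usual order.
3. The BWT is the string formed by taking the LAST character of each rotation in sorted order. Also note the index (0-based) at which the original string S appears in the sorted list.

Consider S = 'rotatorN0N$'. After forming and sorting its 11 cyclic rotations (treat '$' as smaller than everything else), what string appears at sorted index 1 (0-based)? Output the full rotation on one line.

Answer: 0N$rotatorN

Derivation:
All 11 rotations (rotation i = S[i:]+S[:i]):
  rot[0] = rotatorN0N$
  rot[1] = otatorN0N$r
  rot[2] = tatorN0N$ro
  rot[3] = atorN0N$rot
  rot[4] = torN0N$rota
  rot[5] = orN0N$rotat
  rot[6] = rN0N$rotato
  rot[7] = N0N$rotator
  rot[8] = 0N$rotatorN
  rot[9] = N$rotatorN0
  rot[10] = $rotatorN0N
Sorted (with $ < everything):
  sorted[0] = $rotatorN0N
  sorted[1] = 0N$rotatorN
  sorted[2] = N$rotatorN0
  sorted[3] = N0N$rotator
  sorted[4] = atorN0N$rot
  sorted[5] = orN0N$rotat
  sorted[6] = otatorN0N$r
  sorted[7] = rN0N$rotato
  sorted[8] = rotatorN0N$
  sorted[9] = tatorN0N$ro
  sorted[10] = torN0N$rota
sorted[1] = 0N$rotatorN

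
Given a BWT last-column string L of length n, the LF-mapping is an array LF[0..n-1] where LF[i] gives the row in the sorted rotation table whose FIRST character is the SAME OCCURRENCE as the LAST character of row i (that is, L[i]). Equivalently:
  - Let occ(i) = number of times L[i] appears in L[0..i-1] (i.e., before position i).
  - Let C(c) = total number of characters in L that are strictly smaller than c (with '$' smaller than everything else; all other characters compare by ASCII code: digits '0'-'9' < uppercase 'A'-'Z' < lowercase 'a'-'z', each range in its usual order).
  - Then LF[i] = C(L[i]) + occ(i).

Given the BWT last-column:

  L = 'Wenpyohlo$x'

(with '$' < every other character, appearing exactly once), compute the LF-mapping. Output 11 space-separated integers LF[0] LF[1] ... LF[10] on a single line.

Answer: 1 2 5 8 10 6 3 4 7 0 9

Derivation:
Char counts: '$':1, 'W':1, 'e':1, 'h':1, 'l':1, 'n':1, 'o':2, 'p':1, 'x':1, 'y':1
C (first-col start): C('$')=0, C('W')=1, C('e')=2, C('h')=3, C('l')=4, C('n')=5, C('o')=6, C('p')=8, C('x')=9, C('y')=10
L[0]='W': occ=0, LF[0]=C('W')+0=1+0=1
L[1]='e': occ=0, LF[1]=C('e')+0=2+0=2
L[2]='n': occ=0, LF[2]=C('n')+0=5+0=5
L[3]='p': occ=0, LF[3]=C('p')+0=8+0=8
L[4]='y': occ=0, LF[4]=C('y')+0=10+0=10
L[5]='o': occ=0, LF[5]=C('o')+0=6+0=6
L[6]='h': occ=0, LF[6]=C('h')+0=3+0=3
L[7]='l': occ=0, LF[7]=C('l')+0=4+0=4
L[8]='o': occ=1, LF[8]=C('o')+1=6+1=7
L[9]='$': occ=0, LF[9]=C('$')+0=0+0=0
L[10]='x': occ=0, LF[10]=C('x')+0=9+0=9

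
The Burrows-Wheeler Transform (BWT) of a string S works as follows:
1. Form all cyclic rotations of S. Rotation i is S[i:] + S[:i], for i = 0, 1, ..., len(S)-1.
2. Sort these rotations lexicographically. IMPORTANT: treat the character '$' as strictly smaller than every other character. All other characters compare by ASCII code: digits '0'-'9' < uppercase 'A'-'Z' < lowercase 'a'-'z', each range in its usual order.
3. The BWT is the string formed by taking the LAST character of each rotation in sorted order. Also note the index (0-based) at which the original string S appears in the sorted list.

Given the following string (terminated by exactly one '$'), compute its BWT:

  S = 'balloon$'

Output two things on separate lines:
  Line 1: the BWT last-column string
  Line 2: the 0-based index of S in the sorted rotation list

Answer: nb$alool
2

Derivation:
All 8 rotations (rotation i = S[i:]+S[:i]):
  rot[0] = balloon$
  rot[1] = alloon$b
  rot[2] = lloon$ba
  rot[3] = loon$bal
  rot[4] = oon$ball
  rot[5] = on$ballo
  rot[6] = n$balloo
  rot[7] = $balloon
Sorted (with $ < everything):
  sorted[0] = $balloon  (last char: 'n')
  sorted[1] = alloon$b  (last char: 'b')
  sorted[2] = balloon$  (last char: '$')
  sorted[3] = lloon$ba  (last char: 'a')
  sorted[4] = loon$bal  (last char: 'l')
  sorted[5] = n$balloo  (last char: 'o')
  sorted[6] = on$ballo  (last char: 'o')
  sorted[7] = oon$ball  (last char: 'l')
Last column: nb$alool
Original string S is at sorted index 2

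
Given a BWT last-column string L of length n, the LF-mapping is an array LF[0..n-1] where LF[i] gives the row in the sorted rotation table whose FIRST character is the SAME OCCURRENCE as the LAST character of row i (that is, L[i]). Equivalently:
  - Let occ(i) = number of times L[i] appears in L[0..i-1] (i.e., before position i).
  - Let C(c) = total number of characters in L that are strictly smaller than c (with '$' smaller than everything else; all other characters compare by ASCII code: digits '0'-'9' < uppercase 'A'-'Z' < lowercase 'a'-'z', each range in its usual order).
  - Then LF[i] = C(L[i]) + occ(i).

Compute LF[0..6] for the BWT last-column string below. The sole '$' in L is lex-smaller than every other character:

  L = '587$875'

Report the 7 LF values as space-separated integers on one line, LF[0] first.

Char counts: '$':1, '5':2, '7':2, '8':2
C (first-col start): C('$')=0, C('5')=1, C('7')=3, C('8')=5
L[0]='5': occ=0, LF[0]=C('5')+0=1+0=1
L[1]='8': occ=0, LF[1]=C('8')+0=5+0=5
L[2]='7': occ=0, LF[2]=C('7')+0=3+0=3
L[3]='$': occ=0, LF[3]=C('$')+0=0+0=0
L[4]='8': occ=1, LF[4]=C('8')+1=5+1=6
L[5]='7': occ=1, LF[5]=C('7')+1=3+1=4
L[6]='5': occ=1, LF[6]=C('5')+1=1+1=2

Answer: 1 5 3 0 6 4 2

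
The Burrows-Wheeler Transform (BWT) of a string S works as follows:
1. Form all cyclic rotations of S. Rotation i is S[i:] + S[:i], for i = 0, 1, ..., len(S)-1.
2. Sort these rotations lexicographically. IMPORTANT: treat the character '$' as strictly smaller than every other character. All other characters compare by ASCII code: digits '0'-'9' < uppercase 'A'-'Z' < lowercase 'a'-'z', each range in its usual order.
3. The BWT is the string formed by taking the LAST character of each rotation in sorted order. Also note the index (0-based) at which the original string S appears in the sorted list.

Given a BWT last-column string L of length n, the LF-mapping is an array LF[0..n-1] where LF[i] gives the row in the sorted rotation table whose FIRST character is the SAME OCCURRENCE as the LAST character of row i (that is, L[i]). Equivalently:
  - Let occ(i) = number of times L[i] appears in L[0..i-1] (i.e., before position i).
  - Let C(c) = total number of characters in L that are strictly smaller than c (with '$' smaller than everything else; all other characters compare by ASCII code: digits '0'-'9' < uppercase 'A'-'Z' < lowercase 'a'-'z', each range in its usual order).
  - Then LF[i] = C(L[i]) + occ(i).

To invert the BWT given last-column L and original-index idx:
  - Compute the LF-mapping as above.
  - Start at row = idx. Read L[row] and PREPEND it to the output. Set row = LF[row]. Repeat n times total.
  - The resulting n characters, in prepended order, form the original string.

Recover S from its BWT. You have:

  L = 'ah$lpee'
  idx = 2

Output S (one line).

Answer: elepha$

Derivation:
LF mapping: 1 4 0 5 6 2 3
Walk LF starting at row 2, prepending L[row]:
  step 1: row=2, L[2]='$', prepend. Next row=LF[2]=0
  step 2: row=0, L[0]='a', prepend. Next row=LF[0]=1
  step 3: row=1, L[1]='h', prepend. Next row=LF[1]=4
  step 4: row=4, L[4]='p', prepend. Next row=LF[4]=6
  step 5: row=6, L[6]='e', prepend. Next row=LF[6]=3
  step 6: row=3, L[3]='l', prepend. Next row=LF[3]=5
  step 7: row=5, L[5]='e', prepend. Next row=LF[5]=2
Reversed output: elepha$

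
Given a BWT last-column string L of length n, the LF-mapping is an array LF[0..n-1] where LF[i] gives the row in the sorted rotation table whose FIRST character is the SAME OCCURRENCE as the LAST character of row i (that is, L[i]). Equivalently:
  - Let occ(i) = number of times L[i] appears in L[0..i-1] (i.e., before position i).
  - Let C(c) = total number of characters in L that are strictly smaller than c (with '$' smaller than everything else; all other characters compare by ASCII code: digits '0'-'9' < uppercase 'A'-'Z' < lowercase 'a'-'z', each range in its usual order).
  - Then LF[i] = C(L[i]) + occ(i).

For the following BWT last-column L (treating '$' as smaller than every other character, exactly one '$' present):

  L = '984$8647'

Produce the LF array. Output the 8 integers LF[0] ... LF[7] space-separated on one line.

Answer: 7 5 1 0 6 3 2 4

Derivation:
Char counts: '$':1, '4':2, '6':1, '7':1, '8':2, '9':1
C (first-col start): C('$')=0, C('4')=1, C('6')=3, C('7')=4, C('8')=5, C('9')=7
L[0]='9': occ=0, LF[0]=C('9')+0=7+0=7
L[1]='8': occ=0, LF[1]=C('8')+0=5+0=5
L[2]='4': occ=0, LF[2]=C('4')+0=1+0=1
L[3]='$': occ=0, LF[3]=C('$')+0=0+0=0
L[4]='8': occ=1, LF[4]=C('8')+1=5+1=6
L[5]='6': occ=0, LF[5]=C('6')+0=3+0=3
L[6]='4': occ=1, LF[6]=C('4')+1=1+1=2
L[7]='7': occ=0, LF[7]=C('7')+0=4+0=4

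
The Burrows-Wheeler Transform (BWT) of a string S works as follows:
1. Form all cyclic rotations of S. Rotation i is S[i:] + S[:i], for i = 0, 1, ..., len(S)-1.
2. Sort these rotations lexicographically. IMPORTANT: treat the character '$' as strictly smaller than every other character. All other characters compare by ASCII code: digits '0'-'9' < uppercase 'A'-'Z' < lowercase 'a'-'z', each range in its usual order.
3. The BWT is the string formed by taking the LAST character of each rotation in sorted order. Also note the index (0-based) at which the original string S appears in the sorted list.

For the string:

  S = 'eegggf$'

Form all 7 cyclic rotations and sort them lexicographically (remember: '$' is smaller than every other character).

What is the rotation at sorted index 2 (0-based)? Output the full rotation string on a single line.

Answer: egggf$e

Derivation:
All 7 rotations (rotation i = S[i:]+S[:i]):
  rot[0] = eegggf$
  rot[1] = egggf$e
  rot[2] = gggf$ee
  rot[3] = ggf$eeg
  rot[4] = gf$eegg
  rot[5] = f$eeggg
  rot[6] = $eegggf
Sorted (with $ < everything):
  sorted[0] = $eegggf
  sorted[1] = eegggf$
  sorted[2] = egggf$e
  sorted[3] = f$eeggg
  sorted[4] = gf$eegg
  sorted[5] = ggf$eeg
  sorted[6] = gggf$ee
sorted[2] = egggf$e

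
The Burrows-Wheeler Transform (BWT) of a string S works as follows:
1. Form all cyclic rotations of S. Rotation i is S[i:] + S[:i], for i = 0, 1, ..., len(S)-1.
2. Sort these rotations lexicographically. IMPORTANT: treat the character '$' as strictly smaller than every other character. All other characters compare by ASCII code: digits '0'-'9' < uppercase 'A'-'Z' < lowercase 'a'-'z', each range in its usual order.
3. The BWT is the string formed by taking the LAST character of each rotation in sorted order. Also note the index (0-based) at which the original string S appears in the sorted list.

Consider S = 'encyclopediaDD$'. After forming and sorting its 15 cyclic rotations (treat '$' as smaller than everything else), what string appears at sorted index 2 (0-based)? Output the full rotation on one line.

All 15 rotations (rotation i = S[i:]+S[:i]):
  rot[0] = encyclopediaDD$
  rot[1] = ncyclopediaDD$e
  rot[2] = cyclopediaDD$en
  rot[3] = yclopediaDD$enc
  rot[4] = clopediaDD$ency
  rot[5] = lopediaDD$encyc
  rot[6] = opediaDD$encycl
  rot[7] = pediaDD$encyclo
  rot[8] = ediaDD$encyclop
  rot[9] = diaDD$encyclope
  rot[10] = iaDD$encycloped
  rot[11] = aDD$encyclopedi
  rot[12] = DD$encyclopedia
  rot[13] = D$encyclopediaD
  rot[14] = $encyclopediaDD
Sorted (with $ < everything):
  sorted[0] = $encyclopediaDD
  sorted[1] = D$encyclopediaD
  sorted[2] = DD$encyclopedia
  sorted[3] = aDD$encyclopedi
  sorted[4] = clopediaDD$ency
  sorted[5] = cyclopediaDD$en
  sorted[6] = diaDD$encyclope
  sorted[7] = ediaDD$encyclop
  sorted[8] = encyclopediaDD$
  sorted[9] = iaDD$encycloped
  sorted[10] = lopediaDD$encyc
  sorted[11] = ncyclopediaDD$e
  sorted[12] = opediaDD$encycl
  sorted[13] = pediaDD$encyclo
  sorted[14] = yclopediaDD$enc
sorted[2] = DD$encyclopedia

Answer: DD$encyclopedia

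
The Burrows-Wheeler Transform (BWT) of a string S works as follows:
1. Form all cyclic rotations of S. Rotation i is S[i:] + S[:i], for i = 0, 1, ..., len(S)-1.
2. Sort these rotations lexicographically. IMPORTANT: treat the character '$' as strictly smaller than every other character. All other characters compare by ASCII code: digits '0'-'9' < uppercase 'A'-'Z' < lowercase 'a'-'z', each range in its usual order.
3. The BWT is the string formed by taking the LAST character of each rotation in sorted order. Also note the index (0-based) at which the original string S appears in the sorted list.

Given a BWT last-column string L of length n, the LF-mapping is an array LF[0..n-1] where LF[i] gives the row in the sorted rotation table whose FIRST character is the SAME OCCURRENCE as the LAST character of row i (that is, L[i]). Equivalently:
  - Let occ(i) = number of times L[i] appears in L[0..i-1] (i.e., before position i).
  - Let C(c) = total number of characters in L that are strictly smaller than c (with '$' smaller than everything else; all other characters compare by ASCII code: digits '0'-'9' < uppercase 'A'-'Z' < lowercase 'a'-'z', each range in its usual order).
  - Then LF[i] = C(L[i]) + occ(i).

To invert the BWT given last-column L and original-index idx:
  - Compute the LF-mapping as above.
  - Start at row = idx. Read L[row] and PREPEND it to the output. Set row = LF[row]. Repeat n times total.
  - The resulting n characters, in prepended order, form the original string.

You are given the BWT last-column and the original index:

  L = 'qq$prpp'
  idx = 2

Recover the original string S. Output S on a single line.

Answer: pqpprq$

Derivation:
LF mapping: 4 5 0 1 6 2 3
Walk LF starting at row 2, prepending L[row]:
  step 1: row=2, L[2]='$', prepend. Next row=LF[2]=0
  step 2: row=0, L[0]='q', prepend. Next row=LF[0]=4
  step 3: row=4, L[4]='r', prepend. Next row=LF[4]=6
  step 4: row=6, L[6]='p', prepend. Next row=LF[6]=3
  step 5: row=3, L[3]='p', prepend. Next row=LF[3]=1
  step 6: row=1, L[1]='q', prepend. Next row=LF[1]=5
  step 7: row=5, L[5]='p', prepend. Next row=LF[5]=2
Reversed output: pqpprq$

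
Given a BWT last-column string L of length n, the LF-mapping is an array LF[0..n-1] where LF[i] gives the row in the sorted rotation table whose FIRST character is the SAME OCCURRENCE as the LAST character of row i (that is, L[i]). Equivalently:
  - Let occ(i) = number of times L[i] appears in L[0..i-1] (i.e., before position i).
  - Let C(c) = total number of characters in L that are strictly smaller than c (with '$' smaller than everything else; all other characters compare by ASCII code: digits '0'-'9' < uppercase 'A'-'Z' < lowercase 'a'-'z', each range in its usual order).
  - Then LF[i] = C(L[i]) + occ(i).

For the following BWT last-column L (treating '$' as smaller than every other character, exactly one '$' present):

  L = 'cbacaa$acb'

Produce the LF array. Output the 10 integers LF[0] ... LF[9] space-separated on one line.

Char counts: '$':1, 'a':4, 'b':2, 'c':3
C (first-col start): C('$')=0, C('a')=1, C('b')=5, C('c')=7
L[0]='c': occ=0, LF[0]=C('c')+0=7+0=7
L[1]='b': occ=0, LF[1]=C('b')+0=5+0=5
L[2]='a': occ=0, LF[2]=C('a')+0=1+0=1
L[3]='c': occ=1, LF[3]=C('c')+1=7+1=8
L[4]='a': occ=1, LF[4]=C('a')+1=1+1=2
L[5]='a': occ=2, LF[5]=C('a')+2=1+2=3
L[6]='$': occ=0, LF[6]=C('$')+0=0+0=0
L[7]='a': occ=3, LF[7]=C('a')+3=1+3=4
L[8]='c': occ=2, LF[8]=C('c')+2=7+2=9
L[9]='b': occ=1, LF[9]=C('b')+1=5+1=6

Answer: 7 5 1 8 2 3 0 4 9 6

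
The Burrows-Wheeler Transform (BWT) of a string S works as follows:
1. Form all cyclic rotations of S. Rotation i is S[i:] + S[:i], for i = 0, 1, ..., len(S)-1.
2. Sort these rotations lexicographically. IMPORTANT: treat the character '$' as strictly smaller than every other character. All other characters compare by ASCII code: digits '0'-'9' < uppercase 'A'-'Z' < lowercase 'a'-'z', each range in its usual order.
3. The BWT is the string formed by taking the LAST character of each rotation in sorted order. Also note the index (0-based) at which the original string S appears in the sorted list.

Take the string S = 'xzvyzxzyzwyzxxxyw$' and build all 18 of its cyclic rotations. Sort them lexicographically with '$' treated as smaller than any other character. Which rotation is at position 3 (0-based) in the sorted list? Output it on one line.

All 18 rotations (rotation i = S[i:]+S[:i]):
  rot[0] = xzvyzxzyzwyzxxxyw$
  rot[1] = zvyzxzyzwyzxxxyw$x
  rot[2] = vyzxzyzwyzxxxyw$xz
  rot[3] = yzxzyzwyzxxxyw$xzv
  rot[4] = zxzyzwyzxxxyw$xzvy
  rot[5] = xzyzwyzxxxyw$xzvyz
  rot[6] = zyzwyzxxxyw$xzvyzx
  rot[7] = yzwyzxxxyw$xzvyzxz
  rot[8] = zwyzxxxyw$xzvyzxzy
  rot[9] = wyzxxxyw$xzvyzxzyz
  rot[10] = yzxxxyw$xzvyzxzyzw
  rot[11] = zxxxyw$xzvyzxzyzwy
  rot[12] = xxxyw$xzvyzxzyzwyz
  rot[13] = xxyw$xzvyzxzyzwyzx
  rot[14] = xyw$xzvyzxzyzwyzxx
  rot[15] = yw$xzvyzxzyzwyzxxx
  rot[16] = w$xzvyzxzyzwyzxxxy
  rot[17] = $xzvyzxzyzwyzxxxyw
Sorted (with $ < everything):
  sorted[0] = $xzvyzxzyzwyzxxxyw
  sorted[1] = vyzxzyzwyzxxxyw$xz
  sorted[2] = w$xzvyzxzyzwyzxxxy
  sorted[3] = wyzxxxyw$xzvyzxzyz
  sorted[4] = xxxyw$xzvyzxzyzwyz
  sorted[5] = xxyw$xzvyzxzyzwyzx
  sorted[6] = xyw$xzvyzxzyzwyzxx
  sorted[7] = xzvyzxzyzwyzxxxyw$
  sorted[8] = xzyzwyzxxxyw$xzvyz
  sorted[9] = yw$xzvyzxzyzwyzxxx
  sorted[10] = yzwyzxxxyw$xzvyzxz
  sorted[11] = yzxxxyw$xzvyzxzyzw
  sorted[12] = yzxzyzwyzxxxyw$xzv
  sorted[13] = zvyzxzyzwyzxxxyw$x
  sorted[14] = zwyzxxxyw$xzvyzxzy
  sorted[15] = zxxxyw$xzvyzxzyzwy
  sorted[16] = zxzyzwyzxxxyw$xzvy
  sorted[17] = zyzwyzxxxyw$xzvyzx
sorted[3] = wyzxxxyw$xzvyzxzyz

Answer: wyzxxxyw$xzvyzxzyz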